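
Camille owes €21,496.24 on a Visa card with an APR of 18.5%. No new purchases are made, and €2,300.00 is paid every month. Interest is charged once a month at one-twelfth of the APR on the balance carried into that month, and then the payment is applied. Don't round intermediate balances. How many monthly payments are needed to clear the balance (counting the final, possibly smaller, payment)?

Monthly rate r = 18.5%/12 = 1.54167% = 0.0154167.
Recurrence: B ← B·(1+r) − €2,300.00.
Month 1: interest €331.40; balance after payment €19,527.64.
Month 2: interest €301.05; balance after payment €17,528.69.
Closed form: n = −ln(1 − rB₀/P)/ln(1+r) = −ln(0.85591)/ln(1.01542) ≈ 10.170, so the balance reaches zero during payment 11.

11 months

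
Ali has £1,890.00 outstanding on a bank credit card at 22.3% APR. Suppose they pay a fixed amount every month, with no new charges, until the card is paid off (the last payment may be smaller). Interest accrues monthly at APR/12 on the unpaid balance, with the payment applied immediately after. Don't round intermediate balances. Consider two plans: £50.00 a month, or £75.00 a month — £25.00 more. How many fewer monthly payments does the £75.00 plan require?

31 fewer payments

Monthly rate r = 22.3%/12 = 1.85833% = 0.0185833.
At £50.00/mo: n = ⌈−ln(1 − rB₀/P)/ln(1+r)⌉ = 66 payments (last £41.73); total interest = total paid − £1,890.00 = £1,401.73.
At £75.00/mo: 35 payments (last £23.13); total interest £683.13.
Payments saved = 66 − 35 = 31.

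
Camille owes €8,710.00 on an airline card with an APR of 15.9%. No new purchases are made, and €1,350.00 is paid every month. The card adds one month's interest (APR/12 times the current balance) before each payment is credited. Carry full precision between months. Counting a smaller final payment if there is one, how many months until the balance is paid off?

7 months

Monthly rate r = 15.9%/12 = 1.325% = 0.01325.
Recurrence: B ← B·(1+r) − €1,350.00.
Month 1: interest €115.41; balance after payment €7,475.41.
Month 2: interest €99.05; balance after payment €6,224.46.
Closed form: n = −ln(1 − rB₀/P)/ln(1+r) = −ln(0.91451)/ln(1.01325) ≈ 6.789, so the balance reaches zero during payment 7.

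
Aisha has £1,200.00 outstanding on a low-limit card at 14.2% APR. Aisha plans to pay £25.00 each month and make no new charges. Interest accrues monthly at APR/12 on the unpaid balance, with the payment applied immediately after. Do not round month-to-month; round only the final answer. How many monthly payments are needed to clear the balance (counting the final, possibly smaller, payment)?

Monthly rate r = 14.2%/12 = 1.18333% = 0.0118333.
Recurrence: B ← B·(1+r) − £25.00.
Month 1: interest £14.20; balance after payment £1,189.20.
Month 2: interest £14.07; balance after payment £1,178.27.
Closed form: n = −ln(1 − rB₀/P)/ln(1+r) = −ln(0.432)/ln(1.01183) ≈ 71.348, so the balance reaches zero during payment 72.

72 payments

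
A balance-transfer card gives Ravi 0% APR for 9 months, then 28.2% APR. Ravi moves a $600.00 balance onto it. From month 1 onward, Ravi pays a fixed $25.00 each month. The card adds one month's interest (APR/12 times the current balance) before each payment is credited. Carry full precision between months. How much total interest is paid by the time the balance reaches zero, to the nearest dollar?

$93

Promo months 1–9 at r₀ = 0%/12 = 0; months 10+ at r₁ = 28.2%/12 = 0.0235.
After month 9 (no interest yet): B = $600.00 − 9·$25.00 = $375.00.
Then at r₁ with $25.00/mo: n₂ = −ln(1 − r₁·B/P)/ln(1+r₁) ≈ 18.71 → 19 more payments.
Total paid = 27·$25.00 + $17.85 = $692.85; interest = $692.85 − $600.00 = $92.85.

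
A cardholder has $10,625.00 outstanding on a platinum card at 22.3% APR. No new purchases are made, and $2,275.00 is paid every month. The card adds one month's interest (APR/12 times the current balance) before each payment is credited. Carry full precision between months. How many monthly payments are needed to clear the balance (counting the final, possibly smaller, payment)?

Monthly rate r = 22.3%/12 = 1.85833% = 0.0185833.
Recurrence: B ← B·(1+r) − $2,275.00.
Month 1: interest $197.45; balance after payment $8,547.45.
Month 2: interest $158.84; balance after payment $6,431.29.
Month 3: interest $119.51; balance after payment $4,275.80.
Month 4: interest $79.46; balance after payment $2,080.26.
Month 5: interest $38.66; balance after payment $0.00.

5 payments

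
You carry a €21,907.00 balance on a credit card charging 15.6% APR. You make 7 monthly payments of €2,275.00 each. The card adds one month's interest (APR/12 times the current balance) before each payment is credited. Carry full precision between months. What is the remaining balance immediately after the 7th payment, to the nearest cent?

€7,420.28

Monthly rate r = 15.6%/12 = 1.3% = 0.013.
Each month: B ← B·(1+r) − €2,275.00.
Month 1: interest €284.79; balance after payment €19,916.79.
Month 2: interest €258.92; balance after payment €17,900.71.
Month 3: interest €232.71; balance after payment €15,858.42.
Month 4: interest €206.16; balance after payment €13,789.58.
Month 5: interest €179.26; balance after payment €11,693.84.
Month 6: interest €152.02; balance after payment €9,570.86.
Month 7: interest €124.42; balance after payment €7,420.28.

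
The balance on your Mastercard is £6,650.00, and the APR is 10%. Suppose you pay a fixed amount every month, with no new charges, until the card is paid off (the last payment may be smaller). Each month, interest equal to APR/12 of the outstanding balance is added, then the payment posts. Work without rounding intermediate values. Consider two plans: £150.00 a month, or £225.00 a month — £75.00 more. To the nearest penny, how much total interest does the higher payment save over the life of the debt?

£669.22

Monthly rate r = 10%/12 = 0.833333% = 0.00833333.
At £150.00/mo: n = ⌈−ln(1 − rB₀/P)/ln(1+r)⌉ = 56 payments (last £85.46); total interest = total paid − £6,650.00 = £1,685.46.
At £225.00/mo: 35 payments (last £16.24); total interest £1,016.24.
Interest saved = £1,685.46 − £1,016.24 = £669.22.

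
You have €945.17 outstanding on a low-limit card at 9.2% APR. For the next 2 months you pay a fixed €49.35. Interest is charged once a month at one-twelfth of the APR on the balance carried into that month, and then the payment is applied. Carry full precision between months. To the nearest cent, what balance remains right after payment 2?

€860.64

Monthly rate r = 9.2%/12 = 0.766667% = 0.00766667.
Each month: B ← B·(1+r) − €49.35.
Month 1: interest €7.25; balance after payment €903.07.
Month 2: interest €6.92; balance after payment €860.64.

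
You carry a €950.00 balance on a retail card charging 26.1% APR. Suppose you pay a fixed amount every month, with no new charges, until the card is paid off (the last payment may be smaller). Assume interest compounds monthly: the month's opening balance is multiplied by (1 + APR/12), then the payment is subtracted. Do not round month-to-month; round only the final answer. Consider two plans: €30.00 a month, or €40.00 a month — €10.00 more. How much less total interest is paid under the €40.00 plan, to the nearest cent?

Monthly rate r = 26.1%/12 = 2.175% = 0.02175.
At €30.00/mo: n = ⌈−ln(1 − rB₀/P)/ln(1+r)⌉ = 55 payments (last €7.38); total interest = total paid − €950.00 = €677.38.
At €40.00/mo: 34 payments (last €31.26); total interest €401.26.
Interest saved = €677.38 − €401.26 = €276.12.

€276.12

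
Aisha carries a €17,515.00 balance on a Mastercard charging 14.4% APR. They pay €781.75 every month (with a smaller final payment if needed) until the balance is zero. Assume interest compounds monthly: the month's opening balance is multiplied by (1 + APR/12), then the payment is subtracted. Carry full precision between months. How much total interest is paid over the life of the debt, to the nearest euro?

€3,008

Monthly rate r = 14.4%/12 = 1.2% = 0.012.
Payoff takes n = ⌈−ln(1 − rB₀/P)/ln(1+r)⌉ = ⌈26.252⌉ = 27 payments; the last is €197.83.
Total paid = 26·€781.75 + €197.83 = €20,523.33.
Total interest = total paid − principal = €20,523.33 − €17,515.00 = €3,008.33.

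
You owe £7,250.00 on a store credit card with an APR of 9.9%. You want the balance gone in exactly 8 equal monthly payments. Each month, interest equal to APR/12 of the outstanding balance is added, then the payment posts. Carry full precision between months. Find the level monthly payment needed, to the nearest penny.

£940.22

Monthly rate r = 9.9%/12 = 0.825% = 0.00825.
Level-payment amortization: P = B₀·r / (1 − (1+r)^(−n)) = 7250.00·0.00825 / (1 − 1.00825^(−8)).
Denominator 1 − (1+r)^(−8) = 0.0636156329.
P = 59.8125 / 0.0636156329 ≈ 940.22.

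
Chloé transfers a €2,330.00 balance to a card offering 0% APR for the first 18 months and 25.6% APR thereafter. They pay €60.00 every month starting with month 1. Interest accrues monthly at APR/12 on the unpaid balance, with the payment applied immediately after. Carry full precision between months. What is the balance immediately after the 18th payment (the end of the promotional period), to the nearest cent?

€1,250.00

Promo months 1–18 at r₀ = 0%/12 = 0; months 19+ at r₁ = 25.6%/12 = 0.0213333.
After month 18 (no interest yet): B = €2,330.00 − 18·€60.00 = €1,250.00.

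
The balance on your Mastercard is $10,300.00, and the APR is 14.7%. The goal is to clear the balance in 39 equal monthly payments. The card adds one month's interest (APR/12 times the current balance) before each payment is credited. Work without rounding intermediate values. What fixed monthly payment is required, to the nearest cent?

Monthly rate r = 14.7%/12 = 1.225% = 0.01225.
Level-payment amortization: P = B₀·r / (1 − (1+r)^(−n)) = 10300.00·0.01225 / (1 − 1.01225^(−39)).
Denominator 1 − (1+r)^(−39) = 0.378020075.
P = 126.175 / 0.378020075 ≈ 333.78.

$333.78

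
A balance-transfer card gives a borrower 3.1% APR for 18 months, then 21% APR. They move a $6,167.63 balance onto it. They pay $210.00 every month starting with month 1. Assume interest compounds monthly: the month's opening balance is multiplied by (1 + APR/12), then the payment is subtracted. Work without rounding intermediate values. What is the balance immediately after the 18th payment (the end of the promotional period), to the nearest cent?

$2,596.65

Promo months 1–18 at r₀ = 3.1%/12 = 0.00258333; months 19+ at r₁ = 21%/12 = 0.0175.
After month 18: iterate B ← B·(1+r₀) − $210.00 for 18 months → $2,596.65.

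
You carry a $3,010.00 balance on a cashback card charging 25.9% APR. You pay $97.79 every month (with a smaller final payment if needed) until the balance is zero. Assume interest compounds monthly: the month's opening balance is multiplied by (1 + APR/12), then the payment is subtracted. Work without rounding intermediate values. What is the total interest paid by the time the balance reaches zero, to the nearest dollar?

Monthly rate r = 25.9%/12 = 2.15833% = 0.0215833.
Payoff takes n = ⌈−ln(1 − rB₀/P)/ln(1+r)⌉ = ⌈51.123⌉ = 52 payments; the last is $12.10.
Total paid = 51·$97.79 + $12.10 = $4,999.39.
Total interest = total paid − principal = $4,999.39 − $3,010.00 = $1,989.39.

$1,989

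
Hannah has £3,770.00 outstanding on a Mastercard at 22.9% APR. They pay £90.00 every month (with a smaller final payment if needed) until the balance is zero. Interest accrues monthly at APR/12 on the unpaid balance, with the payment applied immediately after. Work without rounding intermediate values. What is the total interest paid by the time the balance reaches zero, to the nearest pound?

£3,878

Monthly rate r = 22.9%/12 = 1.90833% = 0.0190833.
Payoff takes n = ⌈−ln(1 − rB₀/P)/ln(1+r)⌉ = ⌈84.976⌉ = 85 payments; the last is £87.83.
Total paid = 84·£90.00 + £87.83 = £7,647.83.
Total interest = total paid − principal = £7,647.83 − £3,770.00 = £3,877.83.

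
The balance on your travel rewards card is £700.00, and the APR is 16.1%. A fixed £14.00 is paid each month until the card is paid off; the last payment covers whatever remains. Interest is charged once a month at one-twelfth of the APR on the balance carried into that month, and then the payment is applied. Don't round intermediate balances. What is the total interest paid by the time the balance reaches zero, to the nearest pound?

Monthly rate r = 16.1%/12 = 1.34167% = 0.0134167.
Payoff takes n = ⌈−ln(1 − rB₀/P)/ln(1+r)⌉ = ⌈83.376⌉ = 84 payments; the last is £5.29.
Total paid = 83·£14.00 + £5.29 = £1,167.29.
Total interest = total paid − principal = £1,167.29 − £700.00 = £467.29.

£467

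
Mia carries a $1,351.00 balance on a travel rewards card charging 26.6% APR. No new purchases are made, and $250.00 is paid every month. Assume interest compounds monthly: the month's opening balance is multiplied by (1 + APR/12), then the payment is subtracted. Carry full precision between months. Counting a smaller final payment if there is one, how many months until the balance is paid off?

Monthly rate r = 26.6%/12 = 2.21667% = 0.0221667.
Recurrence: B ← B·(1+r) − $250.00.
Month 1: interest $29.95; balance after payment $1,130.95.
Month 2: interest $25.07; balance after payment $906.02.
Month 3: interest $20.08; balance after payment $676.10.
Month 4: interest $14.99; balance after payment $441.09.
Month 5: interest $9.78; balance after payment $200.86.
Month 6: interest $4.45; balance after payment $0.00.

6 payments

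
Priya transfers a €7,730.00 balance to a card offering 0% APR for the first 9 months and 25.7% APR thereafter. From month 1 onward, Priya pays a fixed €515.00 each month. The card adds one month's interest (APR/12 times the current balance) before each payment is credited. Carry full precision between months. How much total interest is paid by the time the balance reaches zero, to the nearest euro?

€255

Promo months 1–9 at r₀ = 0%/12 = 0; months 10+ at r₁ = 25.7%/12 = 0.0214167.
After month 9 (no interest yet): B = €7,730.00 − 9·€515.00 = €3,095.00.
Then at r₁ with €515.00/mo: n₂ = −ln(1 − r₁·B/P)/ln(1+r₁) ≈ 6.50 → 7 more payments.
Total paid = 15·€515.00 + €259.82 = €7,984.82; interest = €7,984.82 − €7,730.00 = €254.82.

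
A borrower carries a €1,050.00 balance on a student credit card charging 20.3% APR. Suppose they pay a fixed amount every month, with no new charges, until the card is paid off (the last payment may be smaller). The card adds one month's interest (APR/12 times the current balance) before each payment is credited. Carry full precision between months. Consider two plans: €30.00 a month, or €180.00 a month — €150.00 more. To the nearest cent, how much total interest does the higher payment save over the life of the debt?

Monthly rate r = 20.3%/12 = 1.69167% = 0.0169167.
At €30.00/mo: n = ⌈−ln(1 − rB₀/P)/ln(1+r)⌉ = 54 payments (last €13.67); total interest = total paid − €1,050.00 = €553.67.
At €180.00/mo: 7 payments (last €35.05); total interest €65.05.
Interest saved = €553.67 − €65.05 = €488.62.

€488.62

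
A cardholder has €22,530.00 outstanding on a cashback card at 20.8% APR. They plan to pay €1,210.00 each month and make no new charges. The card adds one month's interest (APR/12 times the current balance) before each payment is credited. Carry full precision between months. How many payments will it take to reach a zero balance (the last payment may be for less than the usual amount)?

Monthly rate r = 20.8%/12 = 1.73333% = 0.0173333.
Recurrence: B ← B·(1+r) − €1,210.00.
Month 1: interest €390.52; balance after payment €21,710.52.
Month 2: interest €376.32; balance after payment €20,876.84.
Closed form: n = −ln(1 − rB₀/P)/ln(1+r) = −ln(0.67726)/ln(1.01733) ≈ 22.677, so the balance reaches zero during payment 23.

23 months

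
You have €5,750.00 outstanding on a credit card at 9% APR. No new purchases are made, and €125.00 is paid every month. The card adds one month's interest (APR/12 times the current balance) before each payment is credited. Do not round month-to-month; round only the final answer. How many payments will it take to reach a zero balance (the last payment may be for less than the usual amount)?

57 payments

Monthly rate r = 9%/12 = 0.75% = 0.0075.
Recurrence: B ← B·(1+r) − €125.00.
Month 1: interest €43.12; balance after payment €5,668.12.
Month 2: interest €42.51; balance after payment €5,585.64.
Closed form: n = −ln(1 − rB₀/P)/ln(1+r) = −ln(0.655)/ln(1.0075) ≈ 56.627, so the balance reaches zero during payment 57.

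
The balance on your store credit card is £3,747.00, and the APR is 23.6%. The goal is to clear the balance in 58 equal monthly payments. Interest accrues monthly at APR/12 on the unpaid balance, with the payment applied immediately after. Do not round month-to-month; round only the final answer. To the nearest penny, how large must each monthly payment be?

Monthly rate r = 23.6%/12 = 1.96667% = 0.0196667.
Level-payment amortization: P = B₀·r / (1 − (1+r)^(−n)) = 3747.00·0.0196667 / (1 − 1.01967^(−58)).
Denominator 1 − (1+r)^(−58) = 0.676835901.
P = 73.691 / 0.676835901 ≈ 108.88.

£108.88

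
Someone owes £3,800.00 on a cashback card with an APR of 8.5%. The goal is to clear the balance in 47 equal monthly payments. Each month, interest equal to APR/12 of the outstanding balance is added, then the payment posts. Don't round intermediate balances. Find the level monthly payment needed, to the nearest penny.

Monthly rate r = 8.5%/12 = 0.708333% = 0.00708333.
Level-payment amortization: P = B₀·r / (1 − (1+r)^(−n)) = 3800.00·0.00708333 / (1 − 1.00708^(−47)).
Denominator 1 − (1+r)^(−47) = 0.282328349.
P = 26.9167 / 0.282328349 ≈ 95.34.

£95.34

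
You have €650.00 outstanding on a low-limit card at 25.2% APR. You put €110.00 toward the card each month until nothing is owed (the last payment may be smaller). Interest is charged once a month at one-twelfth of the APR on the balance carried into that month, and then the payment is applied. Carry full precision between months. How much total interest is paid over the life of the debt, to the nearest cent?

€51.54

Monthly rate r = 25.2%/12 = 2.1% = 0.021.
Payoff takes n = ⌈−ln(1 − rB₀/P)/ln(1+r)⌉ = ⌈6.375⌉ = 7 payments; the last is €41.54.
Total paid = 6·€110.00 + €41.54 = €701.54.
Total interest = total paid − principal = €701.54 − €650.00 = €51.54.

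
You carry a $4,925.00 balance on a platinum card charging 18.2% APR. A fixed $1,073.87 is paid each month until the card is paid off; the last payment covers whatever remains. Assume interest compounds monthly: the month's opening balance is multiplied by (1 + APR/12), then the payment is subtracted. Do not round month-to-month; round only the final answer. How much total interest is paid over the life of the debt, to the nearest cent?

Monthly rate r = 18.2%/12 = 1.51667% = 0.0151667.
Payoff takes n = ⌈−ln(1 − rB₀/P)/ln(1+r)⌉ = ⌈4.789⌉ = 5 payments; the last is $849.14.
Total paid = 4·$1,073.87 + $849.14 = $5,144.62.
Total interest = total paid − principal = $5,144.62 − $4,925.00 = $219.62.

$219.62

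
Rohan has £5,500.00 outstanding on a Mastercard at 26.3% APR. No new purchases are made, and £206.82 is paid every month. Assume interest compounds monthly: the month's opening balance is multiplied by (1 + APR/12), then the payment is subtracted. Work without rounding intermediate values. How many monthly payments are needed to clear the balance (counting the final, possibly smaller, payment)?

41 months

Monthly rate r = 26.3%/12 = 2.19167% = 0.0219167.
Recurrence: B ← B·(1+r) − £206.82.
Month 1: interest £120.54; balance after payment £5,413.72.
Month 2: interest £118.65; balance after payment £5,325.55.
Closed form: n = −ln(1 − rB₀/P)/ln(1+r) = −ln(0.41717)/ln(1.02192) ≈ 40.326, so the balance reaches zero during payment 41.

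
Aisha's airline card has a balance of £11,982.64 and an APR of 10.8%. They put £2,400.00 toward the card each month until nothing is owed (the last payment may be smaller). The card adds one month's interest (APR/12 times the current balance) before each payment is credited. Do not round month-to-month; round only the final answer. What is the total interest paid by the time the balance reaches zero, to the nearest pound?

Monthly rate r = 10.8%/12 = 0.9% = 0.009.
Payoff takes n = ⌈−ln(1 − rB₀/P)/ln(1+r)⌉ = ⌈5.131⌉ = 6 payments; the last is £316.52.
Total paid = 5·£2,400.00 + £316.52 = £12,316.52.
Total interest = total paid − principal = £12,316.52 − £11,982.64 = £333.88.

£334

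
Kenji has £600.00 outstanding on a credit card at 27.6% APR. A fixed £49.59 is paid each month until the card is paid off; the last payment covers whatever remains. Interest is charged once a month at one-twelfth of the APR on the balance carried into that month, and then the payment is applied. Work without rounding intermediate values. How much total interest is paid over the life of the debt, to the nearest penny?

Monthly rate r = 27.6%/12 = 2.3% = 0.023.
Payoff takes n = ⌈−ln(1 − rB₀/P)/ln(1+r)⌉ = ⌈14.342⌉ = 15 payments; the last is £17.07.
Total paid = 14·£49.59 + £17.07 = £711.33.
Total interest = total paid − principal = £711.33 − £600.00 = £111.33.

£111.33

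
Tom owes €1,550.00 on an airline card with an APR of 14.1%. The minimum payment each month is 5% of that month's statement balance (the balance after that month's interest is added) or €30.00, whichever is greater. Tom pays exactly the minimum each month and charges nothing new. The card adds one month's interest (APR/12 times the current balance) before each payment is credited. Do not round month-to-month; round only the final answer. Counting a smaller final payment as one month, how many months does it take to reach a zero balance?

Monthly rate r = 14.1%/12 = 1.175% = 0.01175.
While 5% of the post-interest balance exceeds €30.00, each month B ← (B·(1+r))·(1 − 0.05), i.e. B shrinks by the factor (1+r)·0.95 = 0.96116.
This holds for months 1–25. Entering month 26 the balance is €575.77; 5% of the post-interest balance is now below €30.00, so the flat €30.00 minimum applies from here.
From month 26 a fixed €30.00 at rate r clears €575.77 in 22 more payments. Total: 25 + 22 = 47 months.

47 months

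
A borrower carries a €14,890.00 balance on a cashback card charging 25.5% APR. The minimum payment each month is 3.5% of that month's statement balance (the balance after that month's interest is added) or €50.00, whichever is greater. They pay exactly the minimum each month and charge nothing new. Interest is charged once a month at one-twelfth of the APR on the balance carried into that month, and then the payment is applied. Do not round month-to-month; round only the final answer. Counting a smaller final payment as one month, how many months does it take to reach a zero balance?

205 months

Monthly rate r = 25.5%/12 = 2.125% = 0.02125.
While 3.5% of the post-interest balance exceeds €50.00, each month B ← (B·(1+r))·(1 − 0.035), i.e. B shrinks by the factor (1+r)·0.965 = 0.98551.
This holds for months 1–162. Entering month 163 the balance is €1,398.67; 3.5% of the post-interest balance is now below €50.00, so the flat €50.00 minimum applies from here.
From month 163 a fixed €50.00 at rate r clears €1,398.67 in 43 more payments. Total: 162 + 43 = 205 months.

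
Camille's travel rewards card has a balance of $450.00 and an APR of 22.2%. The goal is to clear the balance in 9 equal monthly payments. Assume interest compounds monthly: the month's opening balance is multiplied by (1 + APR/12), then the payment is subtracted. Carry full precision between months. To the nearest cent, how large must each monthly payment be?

$54.74

Monthly rate r = 22.2%/12 = 1.85% = 0.0185.
Level-payment amortization: P = B₀·r / (1 − (1+r)^(−n)) = 450.00·0.0185 / (1 − 1.0185^(−9)).
Denominator 1 − (1+r)^(−9) = 0.152088159.
P = 8.325 / 0.152088159 ≈ 54.74.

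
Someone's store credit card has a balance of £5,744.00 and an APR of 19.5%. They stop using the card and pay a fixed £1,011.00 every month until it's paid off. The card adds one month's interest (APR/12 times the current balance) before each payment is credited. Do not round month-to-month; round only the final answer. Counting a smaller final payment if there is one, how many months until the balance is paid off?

Monthly rate r = 19.5%/12 = 1.625% = 0.01625.
Recurrence: B ← B·(1+r) − £1,011.00.
Month 1: interest £93.34; balance after payment £4,826.34.
Month 2: interest £78.43; balance after payment £3,893.77.
Closed form: n = −ln(1 − rB₀/P)/ln(1+r) = −ln(0.90768)/ln(1.01625) ≈ 6.009, so the balance reaches zero during payment 7.

7 payments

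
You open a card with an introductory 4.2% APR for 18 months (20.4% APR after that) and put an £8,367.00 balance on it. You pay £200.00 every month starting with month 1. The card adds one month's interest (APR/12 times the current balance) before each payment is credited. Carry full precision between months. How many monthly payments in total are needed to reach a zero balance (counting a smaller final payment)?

Promo months 1–18 at r₀ = 4.2%/12 = 0.0035; months 19+ at r₁ = 20.4%/12 = 0.017.
After month 18: iterate B ← B·(1+r₀) − £200.00 for 18 months → £5,200.97.
Then at r₁ with £200.00/mo: n₂ = −ln(1 − r₁·B/P)/ln(1+r₁) ≈ 34.62 → 35 more payments.

53 months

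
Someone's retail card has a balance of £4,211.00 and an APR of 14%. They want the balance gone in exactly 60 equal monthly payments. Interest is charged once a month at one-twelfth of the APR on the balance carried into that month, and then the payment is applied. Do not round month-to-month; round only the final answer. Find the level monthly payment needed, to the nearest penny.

Monthly rate r = 14%/12 = 1.16667% = 0.0116667.
Level-payment amortization: P = B₀·r / (1 − (1+r)^(−n)) = 4211.00·0.0116667 / (1 − 1.01167^(−60)).
Denominator 1 − (1+r)^(−60) = 0.501398525.
P = 49.1283 / 0.501398525 ≈ 97.98.

£97.98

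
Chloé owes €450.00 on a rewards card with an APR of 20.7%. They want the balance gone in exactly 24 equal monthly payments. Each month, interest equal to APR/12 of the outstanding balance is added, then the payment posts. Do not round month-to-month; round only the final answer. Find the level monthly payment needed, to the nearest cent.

Monthly rate r = 20.7%/12 = 1.725% = 0.01725.
Level-payment amortization: P = B₀·r / (1 − (1+r)^(−n)) = 450.00·0.01725 / (1 − 1.01725^(−24)).
Denominator 1 − (1+r)^(−24) = 0.336661453.
P = 7.7625 / 0.336661453 ≈ 23.06.

€23.06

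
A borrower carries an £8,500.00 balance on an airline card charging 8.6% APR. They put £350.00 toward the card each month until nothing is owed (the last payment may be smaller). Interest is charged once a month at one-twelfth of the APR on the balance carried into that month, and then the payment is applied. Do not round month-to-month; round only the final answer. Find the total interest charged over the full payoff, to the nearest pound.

Monthly rate r = 8.6%/12 = 0.716667% = 0.00716667.
Payoff takes n = ⌈−ln(1 − rB₀/P)/ln(1+r)⌉ = ⌈26.777⌉ = 27 payments; the last is £272.20.
Total paid = 26·£350.00 + £272.20 = £9,372.20.
Total interest = total paid − principal = £9,372.20 − £8,500.00 = £872.20.

£872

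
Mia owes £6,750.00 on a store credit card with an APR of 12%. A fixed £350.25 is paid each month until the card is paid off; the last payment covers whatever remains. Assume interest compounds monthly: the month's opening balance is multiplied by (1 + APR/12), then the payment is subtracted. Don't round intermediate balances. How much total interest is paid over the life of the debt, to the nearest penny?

£786.16

Monthly rate r = 12%/12 = 1% = 0.01.
Payoff takes n = ⌈−ln(1 − rB₀/P)/ln(1+r)⌉ = ⌈21.515⌉ = 22 payments; the last is £180.91.
Total paid = 21·£350.25 + £180.91 = £7,536.16.
Total interest = total paid − principal = £7,536.16 − £6,750.00 = £786.16.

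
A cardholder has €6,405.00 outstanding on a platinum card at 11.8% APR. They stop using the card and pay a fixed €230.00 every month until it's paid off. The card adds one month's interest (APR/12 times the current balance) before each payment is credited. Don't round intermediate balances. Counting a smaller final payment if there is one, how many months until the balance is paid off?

Monthly rate r = 11.8%/12 = 0.983333% = 0.00983333.
Recurrence: B ← B·(1+r) − €230.00.
Month 1: interest €62.98; balance after payment €6,237.98.
Month 2: interest €61.34; balance after payment €6,069.32.
Closed form: n = −ln(1 − rB₀/P)/ln(1+r) = −ln(0.72616)/ln(1.00983) ≈ 32.700, so the balance reaches zero during payment 33.

33 months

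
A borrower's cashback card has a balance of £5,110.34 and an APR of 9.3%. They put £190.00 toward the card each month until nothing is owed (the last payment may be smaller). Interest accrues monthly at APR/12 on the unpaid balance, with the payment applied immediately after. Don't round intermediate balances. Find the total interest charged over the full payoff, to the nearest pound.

£643

Monthly rate r = 9.3%/12 = 0.775% = 0.00775.
Payoff takes n = ⌈−ln(1 − rB₀/P)/ln(1+r)⌉ = ⌈30.279⌉ = 31 payments; the last is £53.21.
Total paid = 30·£190.00 + £53.21 = £5,753.21.
Total interest = total paid − principal = £5,753.21 − £5,110.34 = £642.87.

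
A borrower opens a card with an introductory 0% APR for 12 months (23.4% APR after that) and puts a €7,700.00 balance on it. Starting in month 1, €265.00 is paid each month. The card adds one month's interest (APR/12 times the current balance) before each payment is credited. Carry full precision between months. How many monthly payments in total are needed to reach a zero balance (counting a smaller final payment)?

33 months

Promo months 1–12 at r₀ = 0%/12 = 0; months 13+ at r₁ = 23.4%/12 = 0.0195.
After month 12 (no interest yet): B = €7,700.00 − 12·€265.00 = €4,520.00.
Then at r₁ with €265.00/mo: n₂ = −ln(1 − r₁·B/P)/ln(1+r₁) ≈ 20.94 → 21 more payments.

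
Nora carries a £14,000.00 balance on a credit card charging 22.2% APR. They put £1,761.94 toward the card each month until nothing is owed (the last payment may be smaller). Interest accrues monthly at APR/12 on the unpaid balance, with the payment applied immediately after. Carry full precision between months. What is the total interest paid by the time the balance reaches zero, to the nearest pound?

£1,286

Monthly rate r = 22.2%/12 = 1.85% = 0.0185.
Payoff takes n = ⌈−ln(1 − rB₀/P)/ln(1+r)⌉ = ⌈8.673⌉ = 9 payments; the last is £1,190.09.
Total paid = 8·£1,761.94 + £1,190.09 = £15,285.61.
Total interest = total paid − principal = £15,285.61 − £14,000.00 = £1,285.61.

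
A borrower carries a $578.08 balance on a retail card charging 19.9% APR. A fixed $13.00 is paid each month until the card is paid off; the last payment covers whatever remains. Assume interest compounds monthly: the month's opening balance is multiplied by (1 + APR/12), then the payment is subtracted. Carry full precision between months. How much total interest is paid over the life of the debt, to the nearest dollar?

Monthly rate r = 19.9%/12 = 1.65833% = 0.0165833.
Payoff takes n = ⌈−ln(1 − rB₀/P)/ln(1+r)⌉ = ⌈81.303⌉ = 82 payments; the last is $3.96.
Total paid = 81·$13.00 + $3.96 = $1,056.96.
Total interest = total paid − principal = $1,056.96 − $578.08 = $478.88.

$479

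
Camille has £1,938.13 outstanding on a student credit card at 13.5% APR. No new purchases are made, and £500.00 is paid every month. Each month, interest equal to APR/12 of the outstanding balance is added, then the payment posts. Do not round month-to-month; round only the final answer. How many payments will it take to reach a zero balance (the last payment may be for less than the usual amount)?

4 payments

Monthly rate r = 13.5%/12 = 1.125% = 0.01125.
Recurrence: B ← B·(1+r) − £500.00.
Month 1: interest £21.80; balance after payment £1,459.93.
Month 2: interest £16.42; balance after payment £976.36.
Month 3: interest £10.98; balance after payment £487.34.
Month 4: interest £5.48; balance after payment £0.00.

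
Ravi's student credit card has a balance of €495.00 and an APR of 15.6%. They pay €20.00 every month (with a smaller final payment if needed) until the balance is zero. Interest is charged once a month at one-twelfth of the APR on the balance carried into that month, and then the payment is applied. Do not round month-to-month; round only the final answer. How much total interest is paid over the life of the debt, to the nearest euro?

Monthly rate r = 15.6%/12 = 1.3% = 0.013.
Payoff takes n = ⌈−ln(1 − rB₀/P)/ln(1+r)⌉ = ⌈30.058⌉ = 31 payments; the last is €1.17.
Total paid = 30·€20.00 + €1.17 = €601.17.
Total interest = total paid − principal = €601.17 − €495.00 = €106.17.

€106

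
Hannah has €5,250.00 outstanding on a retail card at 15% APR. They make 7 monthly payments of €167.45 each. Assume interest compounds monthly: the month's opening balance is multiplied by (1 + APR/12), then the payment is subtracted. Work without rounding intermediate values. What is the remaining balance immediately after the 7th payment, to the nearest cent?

Monthly rate r = 15%/12 = 1.25% = 0.0125.
Each month: B ← B·(1+r) − €167.45.
Month 1: interest €65.62; balance after payment €5,148.18.
Month 2: interest €64.35; balance after payment €5,045.08.
Month 3: interest €63.06; balance after payment €4,940.69.
Month 4: interest €61.76; balance after payment €4,835.00.
Month 5: interest €60.44; balance after payment €4,727.99.
Month 6: interest €59.10; balance after payment €4,619.64.
Month 7: interest €57.75; balance after payment €4,509.93.

€4,509.93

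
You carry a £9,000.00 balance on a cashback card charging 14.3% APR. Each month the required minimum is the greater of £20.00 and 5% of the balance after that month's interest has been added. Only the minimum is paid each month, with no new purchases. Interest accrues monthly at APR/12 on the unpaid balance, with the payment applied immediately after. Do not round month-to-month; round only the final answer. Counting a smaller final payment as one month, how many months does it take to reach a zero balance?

Monthly rate r = 14.3%/12 = 1.19167% = 0.0119167.
While 5% of the post-interest balance exceeds £20.00, each month B ← (B·(1+r))·(1 − 0.05), i.e. B shrinks by the factor (1+r)·0.95 = 0.96132.
This holds for months 1–80. Entering month 81 the balance is £383.45; 5% of the post-interest balance is now below £20.00, so the flat £20.00 minimum applies from here.
From month 81 a fixed £20.00 at rate r clears £383.45 in 22 more payments. Total: 80 + 22 = 102 months.

102 months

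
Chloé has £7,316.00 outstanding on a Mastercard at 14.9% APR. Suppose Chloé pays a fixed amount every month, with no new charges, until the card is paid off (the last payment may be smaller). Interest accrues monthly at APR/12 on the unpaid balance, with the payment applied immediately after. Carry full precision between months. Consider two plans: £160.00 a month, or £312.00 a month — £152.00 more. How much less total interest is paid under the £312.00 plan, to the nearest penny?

£2,174.52

Monthly rate r = 14.9%/12 = 1.24167% = 0.0124167.
At £160.00/mo: n = ⌈−ln(1 − rB₀/P)/ln(1+r)⌉ = 68 payments (last £155.12); total interest = total paid − £7,316.00 = £3,559.12.
At £312.00/mo: 28 payments (last £276.60); total interest £1,384.60.
Interest saved = £3,559.12 − £1,384.60 = £2,174.52.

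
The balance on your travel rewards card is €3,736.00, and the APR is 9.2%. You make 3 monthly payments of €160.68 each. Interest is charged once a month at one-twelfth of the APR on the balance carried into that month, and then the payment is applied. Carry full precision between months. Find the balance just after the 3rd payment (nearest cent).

Monthly rate r = 9.2%/12 = 0.766667% = 0.00766667.
Each month: B ← B·(1+r) − €160.68.
Month 1: interest €28.64; balance after payment €3,603.96.
Month 2: interest €27.63; balance after payment €3,470.91.
Month 3: interest €26.61; balance after payment €3,336.84.

€3,336.84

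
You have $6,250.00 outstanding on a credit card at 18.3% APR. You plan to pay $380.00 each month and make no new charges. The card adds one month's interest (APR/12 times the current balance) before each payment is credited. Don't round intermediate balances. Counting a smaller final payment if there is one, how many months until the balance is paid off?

Monthly rate r = 18.3%/12 = 1.525% = 0.01525.
Recurrence: B ← B·(1+r) − $380.00.
Month 1: interest $95.31; balance after payment $5,965.31.
Month 2: interest $90.97; balance after payment $5,676.28.
Closed form: n = −ln(1 − rB₀/P)/ln(1+r) = −ln(0.74918)/ln(1.01525) ≈ 19.080, so the balance reaches zero during payment 20.

20 months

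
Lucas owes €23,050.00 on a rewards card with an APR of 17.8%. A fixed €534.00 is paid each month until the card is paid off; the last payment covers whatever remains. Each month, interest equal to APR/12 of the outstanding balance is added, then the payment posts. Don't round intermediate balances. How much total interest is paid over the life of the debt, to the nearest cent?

€14,030.52

Monthly rate r = 17.8%/12 = 1.48333% = 0.0148333.
Payoff takes n = ⌈−ln(1 − rB₀/P)/ln(1+r)⌉ = ⌈69.437⌉ = 70 payments; the last is €234.52.
Total paid = 69·€534.00 + €234.52 = €37,080.52.
Total interest = total paid − principal = €37,080.52 − €23,050.00 = €14,030.52.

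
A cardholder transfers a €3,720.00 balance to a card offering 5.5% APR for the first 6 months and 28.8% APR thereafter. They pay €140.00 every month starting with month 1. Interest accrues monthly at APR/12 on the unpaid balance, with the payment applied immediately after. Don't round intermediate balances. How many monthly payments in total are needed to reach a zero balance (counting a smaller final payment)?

37 payments

Promo months 1–6 at r₀ = 5.5%/12 = 0.00458333; months 7+ at r₁ = 28.8%/12 = 0.024.
After month 6: iterate B ← B·(1+r₀) − €140.00 for 6 months → €2,973.80.
Then at r₁ with €140.00/mo: n₂ = −ln(1 − r₁·B/P)/ln(1+r₁) ≈ 30.06 → 31 more payments.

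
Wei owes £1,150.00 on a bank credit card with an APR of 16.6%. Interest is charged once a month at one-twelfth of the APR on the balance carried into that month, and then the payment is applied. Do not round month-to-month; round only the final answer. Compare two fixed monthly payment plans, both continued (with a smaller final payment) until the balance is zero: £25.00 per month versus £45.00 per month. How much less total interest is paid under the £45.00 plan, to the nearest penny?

Monthly rate r = 16.6%/12 = 1.38333% = 0.0138333.
At £25.00/mo: n = ⌈−ln(1 − rB₀/P)/ln(1+r)⌉ = 74 payments (last £15.70); total interest = total paid − £1,150.00 = £690.70.
At £45.00/mo: 32 payments (last £33.85); total interest £278.85.
Interest saved = £690.70 − £278.85 = £411.85.

£411.85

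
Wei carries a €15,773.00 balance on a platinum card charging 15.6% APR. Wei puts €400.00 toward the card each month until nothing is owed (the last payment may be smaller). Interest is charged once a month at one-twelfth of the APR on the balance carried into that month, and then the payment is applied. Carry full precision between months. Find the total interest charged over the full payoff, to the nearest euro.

€6,485

Monthly rate r = 15.6%/12 = 1.3% = 0.013.
Payoff takes n = ⌈−ln(1 − rB₀/P)/ln(1+r)⌉ = ⌈55.644⌉ = 56 payments; the last is €258.37.
Total paid = 55·€400.00 + €258.37 = €22,258.37.
Total interest = total paid − principal = €22,258.37 − €15,773.00 = €6,485.37.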